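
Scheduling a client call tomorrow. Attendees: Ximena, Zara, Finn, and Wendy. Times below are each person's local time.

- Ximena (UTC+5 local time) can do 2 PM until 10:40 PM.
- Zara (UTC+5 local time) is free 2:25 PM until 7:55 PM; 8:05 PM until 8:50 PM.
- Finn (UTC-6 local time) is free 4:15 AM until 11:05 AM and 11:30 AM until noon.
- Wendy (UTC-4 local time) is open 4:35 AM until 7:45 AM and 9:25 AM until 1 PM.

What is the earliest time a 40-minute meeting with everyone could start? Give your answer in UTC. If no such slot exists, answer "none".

10:15

Ximena in UTC: 09:00-17:40 (subtract 5h to convert from UTC+5).
Zara in UTC: 09:25-14:55, 15:05-15:50 (subtract 5h to convert from UTC+5).
Finn in UTC: 10:15-17:05, 17:30-18:00 (add 6h to convert from UTC-6).
Wendy in UTC: 08:35-11:45, 13:25-17:00 (add 4h to convert from UTC-4).
Ximena ∩ Zara: 09:25-14:55, 15:05-15:50.
Ximena ∩ Zara ∩ Finn: 10:15-14:55, 15:05-15:50.
Ximena ∩ Zara ∩ Finn ∩ Wendy: 10:15-11:45, 13:25-14:55, 15:05-15:50.
The first common window of at least 40 minutes is 10:15-11:45, so the earliest start is 10:15.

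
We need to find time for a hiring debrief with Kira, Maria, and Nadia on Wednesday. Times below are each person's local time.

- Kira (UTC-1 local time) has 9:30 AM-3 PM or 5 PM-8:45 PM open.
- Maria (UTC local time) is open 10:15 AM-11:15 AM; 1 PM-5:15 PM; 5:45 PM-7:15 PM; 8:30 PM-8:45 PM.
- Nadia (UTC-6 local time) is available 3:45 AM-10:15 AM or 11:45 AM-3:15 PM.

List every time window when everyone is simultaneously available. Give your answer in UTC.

Kira in UTC: 10:30-16:00, 18:00-21:45 (add 1h to convert from UTC-1).
Maria in UTC: 10:15-11:15, 13:00-17:15, 17:45-19:15, 20:30-20:45.
Nadia in UTC: 09:45-16:15, 17:45-21:15 (add 6h to convert from UTC-6).
Kira ∩ Maria: 10:30-11:15, 13:00-16:00, 18:00-19:15, 20:30-20:45.
Kira ∩ Maria ∩ Nadia: 10:30-11:15, 13:00-16:00, 18:00-19:15, 20:30-20:45.

10:30-11:15, 13:00-16:00, 18:00-19:15, 20:30-20:45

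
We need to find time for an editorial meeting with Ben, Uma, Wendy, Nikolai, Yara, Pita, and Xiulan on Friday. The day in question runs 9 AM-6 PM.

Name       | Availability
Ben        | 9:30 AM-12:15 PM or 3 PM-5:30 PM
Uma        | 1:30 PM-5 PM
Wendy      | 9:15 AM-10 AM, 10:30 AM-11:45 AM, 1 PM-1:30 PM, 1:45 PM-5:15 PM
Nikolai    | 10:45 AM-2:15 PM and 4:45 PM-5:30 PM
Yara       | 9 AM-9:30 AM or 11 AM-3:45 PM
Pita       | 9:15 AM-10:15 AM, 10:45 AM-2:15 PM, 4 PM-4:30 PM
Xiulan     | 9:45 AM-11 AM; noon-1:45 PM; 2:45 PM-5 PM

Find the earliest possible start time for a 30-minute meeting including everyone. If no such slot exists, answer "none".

none

Ben ∩ Uma: 15:00-17:00.
Ben ∩ Uma ∩ Wendy: 15:00-17:00.
Ben ∩ Uma ∩ Wendy ∩ Nikolai: 16:45-17:00.
Ben ∩ Uma ∩ Wendy ∩ Nikolai ∩ Yara: ∅.
Ben ∩ Uma ∩ Wendy ∩ Nikolai ∩ Yara ∩ Pita: ∅.
Ben ∩ Uma ∩ Wendy ∩ Nikolai ∩ Yara ∩ Pita ∩ Xiulan: ∅.
There is no time when everyone is free.
No common window is at least 30 minutes long.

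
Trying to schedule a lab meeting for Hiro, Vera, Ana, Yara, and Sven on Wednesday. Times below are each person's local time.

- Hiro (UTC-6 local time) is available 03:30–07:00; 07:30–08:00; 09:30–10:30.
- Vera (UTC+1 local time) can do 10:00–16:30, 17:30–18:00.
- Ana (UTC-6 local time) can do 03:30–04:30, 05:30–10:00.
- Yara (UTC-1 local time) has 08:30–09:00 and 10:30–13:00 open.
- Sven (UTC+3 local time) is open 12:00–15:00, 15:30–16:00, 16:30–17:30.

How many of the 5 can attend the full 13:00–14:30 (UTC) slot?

Hiro in UTC: 09:30-13:00, 13:30-14:00, 15:30-16:30 (add 6h to convert from UTC-6).
Vera in UTC: 09:00-15:30, 16:30-17:00 (subtract 1h to convert from UTC+1).
Ana in UTC: 09:30-10:30, 11:30-16:00 (add 6h to convert from UTC-6).
Yara in UTC: 09:30-10:00, 11:30-14:00 (add 1h to convert from UTC-1).
Sven in UTC: 09:00-12:00, 12:30-13:00, 13:30-14:30 (subtract 3h to convert from UTC+3).
Vera and Ana can make the full 13:00-14:30 slot — that's 2.

2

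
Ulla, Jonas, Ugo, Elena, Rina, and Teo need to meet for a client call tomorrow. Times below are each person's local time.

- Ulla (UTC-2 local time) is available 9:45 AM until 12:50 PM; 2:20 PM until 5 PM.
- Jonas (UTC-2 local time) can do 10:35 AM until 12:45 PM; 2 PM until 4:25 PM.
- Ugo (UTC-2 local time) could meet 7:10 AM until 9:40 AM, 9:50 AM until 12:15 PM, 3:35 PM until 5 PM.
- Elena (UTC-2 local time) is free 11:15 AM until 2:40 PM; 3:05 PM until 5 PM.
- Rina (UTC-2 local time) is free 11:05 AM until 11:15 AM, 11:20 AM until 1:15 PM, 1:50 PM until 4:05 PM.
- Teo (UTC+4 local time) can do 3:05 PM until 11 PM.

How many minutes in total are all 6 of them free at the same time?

85

Ulla in UTC: 11:45-14:50, 16:20-19:00 (add 2h to convert from UTC-2).
Jonas in UTC: 12:35-14:45, 16:00-18:25 (add 2h to convert from UTC-2).
Ugo in UTC: 09:10-11:40, 11:50-14:15, 17:35-19:00 (add 2h to convert from UTC-2).
Elena in UTC: 13:15-16:40, 17:05-19:00 (add 2h to convert from UTC-2).
Rina in UTC: 13:05-13:15, 13:20-15:15, 15:50-18:05 (add 2h to convert from UTC-2).
Teo in UTC: 11:05-19:00 (subtract 4h to convert from UTC+4).
Ulla ∩ Jonas: 12:35-14:45, 16:20-18:25.
Ulla ∩ Jonas ∩ Ugo: 12:35-14:15, 17:35-18:25.
Ulla ∩ Jonas ∩ Ugo ∩ Elena: 13:15-14:15, 17:35-18:25.
Ulla ∩ Jonas ∩ Ugo ∩ Elena ∩ Rina: 13:20-14:15, 17:35-18:05.
Ulla ∩ Jonas ∩ Ugo ∩ Elena ∩ Rina ∩ Teo: 13:20-14:15, 17:35-18:05.
Those are the intersection windows.
Summing the common windows: 55 + 30 = 85 minutes.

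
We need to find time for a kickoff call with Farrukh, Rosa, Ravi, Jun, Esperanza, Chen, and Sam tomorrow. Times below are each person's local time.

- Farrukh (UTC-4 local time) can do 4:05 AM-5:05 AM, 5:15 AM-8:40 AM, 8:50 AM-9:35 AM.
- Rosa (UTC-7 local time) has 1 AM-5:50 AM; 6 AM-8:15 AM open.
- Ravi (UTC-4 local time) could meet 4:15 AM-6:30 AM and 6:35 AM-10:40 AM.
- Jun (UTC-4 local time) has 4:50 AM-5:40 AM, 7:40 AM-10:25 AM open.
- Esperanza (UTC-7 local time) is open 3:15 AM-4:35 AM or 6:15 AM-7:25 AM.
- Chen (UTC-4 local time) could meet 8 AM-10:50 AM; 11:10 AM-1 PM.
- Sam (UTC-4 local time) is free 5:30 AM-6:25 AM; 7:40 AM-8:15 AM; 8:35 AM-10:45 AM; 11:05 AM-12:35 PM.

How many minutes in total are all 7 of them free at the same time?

20

Farrukh in UTC: 08:05-09:05, 09:15-12:40, 12:50-13:35 (add 4h to convert from UTC-4).
Rosa in UTC: 08:00-12:50, 13:00-15:15 (add 7h to convert from UTC-7).
Ravi in UTC: 08:15-10:30, 10:35-14:40 (add 4h to convert from UTC-4).
Jun in UTC: 08:50-09:40, 11:40-14:25 (add 4h to convert from UTC-4).
Esperanza in UTC: 10:15-11:35, 13:15-14:25 (add 7h to convert from UTC-7).
Chen in UTC: 12:00-14:50, 15:10-17:00 (add 4h to convert from UTC-4).
Sam in UTC: 09:30-10:25, 11:40-12:15, 12:35-14:45, 15:05-16:35 (add 4h to convert from UTC-4).
Farrukh ∩ Rosa: 08:05-09:05, 09:15-12:40, 13:00-13:35.
Farrukh ∩ Rosa ∩ Ravi: 08:15-09:05, 09:15-10:30, 10:35-12:40, 13:00-13:35.
Farrukh ∩ Rosa ∩ Ravi ∩ Jun: 08:50-09:05, 09:15-09:40, 11:40-12:40, 13:00-13:35.
Farrukh ∩ Rosa ∩ Ravi ∩ Jun ∩ Esperanza: 13:15-13:35.
Farrukh ∩ Rosa ∩ Ravi ∩ Jun ∩ Esperanza ∩ Chen: 13:15-13:35.
Farrukh ∩ Rosa ∩ Ravi ∩ Jun ∩ Esperanza ∩ Chen ∩ Sam: 13:15-13:35.
That's a single block of 20 minutes.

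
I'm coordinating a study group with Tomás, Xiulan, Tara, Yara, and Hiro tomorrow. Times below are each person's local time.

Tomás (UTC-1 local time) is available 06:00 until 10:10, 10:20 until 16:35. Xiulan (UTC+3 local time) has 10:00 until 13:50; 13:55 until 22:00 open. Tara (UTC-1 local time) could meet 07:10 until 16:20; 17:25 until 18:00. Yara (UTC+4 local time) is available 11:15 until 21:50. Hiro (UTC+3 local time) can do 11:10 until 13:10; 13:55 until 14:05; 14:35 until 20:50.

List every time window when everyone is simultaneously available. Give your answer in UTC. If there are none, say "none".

08:10-10:10, 10:55-11:05, 11:35-17:20

Tomás in UTC: 07:00-11:10, 11:20-17:35 (add 1h to convert from UTC-1).
Xiulan in UTC: 07:00-10:50, 10:55-19:00 (subtract 3h to convert from UTC+3).
Tara in UTC: 08:10-17:20, 18:25-19:00 (add 1h to convert from UTC-1).
Yara in UTC: 07:15-17:50 (subtract 4h to convert from UTC+4).
Hiro in UTC: 08:10-10:10, 10:55-11:05, 11:35-17:50 (subtract 3h to convert from UTC+3).
Tomás ∩ Xiulan: 07:00-10:50, 10:55-11:10, 11:20-17:35.
Tomás ∩ Xiulan ∩ Tara: 08:10-10:50, 10:55-11:10, 11:20-17:20.
Tomás ∩ Xiulan ∩ Tara ∩ Yara: 08:10-10:50, 10:55-11:10, 11:20-17:20.
Tomás ∩ Xiulan ∩ Tara ∩ Yara ∩ Hiro: 08:10-10:10, 10:55-11:05, 11:35-17:20.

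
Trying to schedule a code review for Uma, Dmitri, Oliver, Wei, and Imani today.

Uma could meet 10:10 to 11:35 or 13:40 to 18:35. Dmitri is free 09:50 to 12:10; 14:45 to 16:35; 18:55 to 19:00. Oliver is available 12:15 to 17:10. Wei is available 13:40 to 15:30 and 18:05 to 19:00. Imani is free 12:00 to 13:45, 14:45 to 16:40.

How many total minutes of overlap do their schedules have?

45

Uma ∩ Dmitri: 10:10-11:35, 14:45-16:35.
Uma ∩ Dmitri ∩ Oliver: 14:45-16:35.
Uma ∩ Dmitri ∩ Oliver ∩ Wei: 14:45-15:30.
Uma ∩ Dmitri ∩ Oliver ∩ Wei ∩ Imani: 14:45-15:30.
That's a single block of 45 minutes.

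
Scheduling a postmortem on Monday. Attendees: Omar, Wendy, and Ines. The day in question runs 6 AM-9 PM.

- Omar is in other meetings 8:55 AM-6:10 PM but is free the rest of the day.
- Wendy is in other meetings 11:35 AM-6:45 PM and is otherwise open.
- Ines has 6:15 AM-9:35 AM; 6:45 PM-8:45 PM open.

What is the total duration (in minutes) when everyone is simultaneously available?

280

Omar free: 06:00-08:55, 18:10-21:00 (invert busy blocks within the working day).
Wendy free: 06:00-11:35, 18:45-21:00 (invert busy blocks within the working day).
Ines free: 06:15-09:35, 18:45-20:45.
Omar ∩ Wendy: 06:00-08:55, 18:45-21:00.
Omar ∩ Wendy ∩ Ines: 06:15-08:55, 18:45-20:45.
Those are the intersection windows.
Summing the common windows: 160 + 120 = 280 minutes.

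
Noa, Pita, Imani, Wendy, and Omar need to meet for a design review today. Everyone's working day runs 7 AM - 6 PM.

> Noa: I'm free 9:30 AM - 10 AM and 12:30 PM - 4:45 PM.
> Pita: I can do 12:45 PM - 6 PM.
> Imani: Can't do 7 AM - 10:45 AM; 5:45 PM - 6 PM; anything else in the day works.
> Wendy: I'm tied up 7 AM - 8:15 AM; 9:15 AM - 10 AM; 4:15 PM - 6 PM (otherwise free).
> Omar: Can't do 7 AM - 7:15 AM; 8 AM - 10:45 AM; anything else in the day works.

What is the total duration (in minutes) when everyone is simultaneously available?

Noa free: 09:30-10:00, 12:30-16:45.
Pita free: 12:45-18:00.
Imani free: 10:45-17:45 (invert busy blocks within the working day).
Wendy free: 08:15-09:15, 10:00-16:15 (invert busy blocks within the working day).
Omar free: 07:15-08:00, 10:45-18:00 (invert busy blocks within the working day).
Noa ∩ Pita: 12:45-16:45.
Noa ∩ Pita ∩ Imani: 12:45-16:45.
Noa ∩ Pita ∩ Imani ∩ Wendy: 12:45-16:15.
Noa ∩ Pita ∩ Imani ∩ Wendy ∩ Omar: 12:45-16:15.
That's a single block of 210 minutes.

210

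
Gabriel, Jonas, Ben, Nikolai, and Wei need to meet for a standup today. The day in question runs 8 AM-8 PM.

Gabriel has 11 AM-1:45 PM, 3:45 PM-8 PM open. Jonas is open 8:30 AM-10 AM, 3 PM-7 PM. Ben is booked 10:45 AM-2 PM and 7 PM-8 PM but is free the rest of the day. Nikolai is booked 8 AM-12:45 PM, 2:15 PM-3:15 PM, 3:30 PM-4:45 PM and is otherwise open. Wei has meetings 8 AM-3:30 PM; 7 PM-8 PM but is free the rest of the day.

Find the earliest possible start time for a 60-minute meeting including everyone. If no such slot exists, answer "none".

16:45

Gabriel free: 11:00-13:45, 15:45-20:00.
Jonas free: 08:30-10:00, 15:00-19:00.
Ben free: 08:00-10:45, 14:00-19:00 (invert busy blocks within the working day).
Nikolai free: 12:45-14:15, 15:15-15:30, 16:45-20:00 (invert busy blocks within the working day).
Wei free: 15:30-19:00 (invert busy blocks within the working day).
Gabriel ∩ Jonas: 15:45-19:00.
Gabriel ∩ Jonas ∩ Ben: 15:45-19:00.
Gabriel ∩ Jonas ∩ Ben ∩ Nikolai: 16:45-19:00.
Gabriel ∩ Jonas ∩ Ben ∩ Nikolai ∩ Wei: 16:45-19:00.
The first common window of at least 60 minutes is 16:45-19:00, so the earliest start is 16:45.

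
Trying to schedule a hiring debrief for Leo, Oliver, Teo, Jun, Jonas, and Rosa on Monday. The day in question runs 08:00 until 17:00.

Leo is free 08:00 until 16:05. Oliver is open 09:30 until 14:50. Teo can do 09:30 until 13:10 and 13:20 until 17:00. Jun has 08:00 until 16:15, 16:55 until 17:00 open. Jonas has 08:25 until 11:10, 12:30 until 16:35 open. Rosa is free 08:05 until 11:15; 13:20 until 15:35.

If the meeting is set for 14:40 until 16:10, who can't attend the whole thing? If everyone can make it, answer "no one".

Leo: not fully free for 14:40-16:10. Oliver: not fully free for 14:40-16:10. Teo: free for 14:40-16:10. Jun: free for 14:40-16:10. Jonas: free for 14:40-16:10. Rosa: not fully free for 14:40-16:10.

Leo, Oliver, Rosa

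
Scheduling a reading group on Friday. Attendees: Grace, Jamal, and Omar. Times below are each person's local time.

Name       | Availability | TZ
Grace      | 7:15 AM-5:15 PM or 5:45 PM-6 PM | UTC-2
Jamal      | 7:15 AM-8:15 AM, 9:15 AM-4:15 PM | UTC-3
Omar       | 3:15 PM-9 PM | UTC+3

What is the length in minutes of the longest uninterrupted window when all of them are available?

Grace in UTC: 09:15-19:15, 19:45-20:00 (add 2h to convert from UTC-2).
Jamal in UTC: 10:15-11:15, 12:15-19:15 (add 3h to convert from UTC-3).
Omar in UTC: 12:15-18:00 (subtract 3h to convert from UTC+3).
Grace ∩ Jamal: 10:15-11:15, 12:15-19:15.
Grace ∩ Jamal ∩ Omar: 12:15-18:00.
The longest is 12:15-18:00 at 345 minutes.

345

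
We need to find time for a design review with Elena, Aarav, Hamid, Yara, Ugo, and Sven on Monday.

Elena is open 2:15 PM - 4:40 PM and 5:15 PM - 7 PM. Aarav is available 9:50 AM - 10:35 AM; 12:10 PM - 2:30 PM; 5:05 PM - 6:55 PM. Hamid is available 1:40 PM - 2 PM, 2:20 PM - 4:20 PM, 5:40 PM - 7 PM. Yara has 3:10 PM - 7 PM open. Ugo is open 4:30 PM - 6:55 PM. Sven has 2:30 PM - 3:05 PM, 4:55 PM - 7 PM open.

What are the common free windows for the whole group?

17:40-18:55

Elena ∩ Aarav: 14:15-14:30, 17:15-18:55.
Elena ∩ Aarav ∩ Hamid: 14:20-14:30, 17:40-18:55.
Elena ∩ Aarav ∩ Hamid ∩ Yara: 17:40-18:55.
Elena ∩ Aarav ∩ Hamid ∩ Yara ∩ Ugo: 17:40-18:55.
Elena ∩ Aarav ∩ Hamid ∩ Yara ∩ Ugo ∩ Sven: 17:40-18:55.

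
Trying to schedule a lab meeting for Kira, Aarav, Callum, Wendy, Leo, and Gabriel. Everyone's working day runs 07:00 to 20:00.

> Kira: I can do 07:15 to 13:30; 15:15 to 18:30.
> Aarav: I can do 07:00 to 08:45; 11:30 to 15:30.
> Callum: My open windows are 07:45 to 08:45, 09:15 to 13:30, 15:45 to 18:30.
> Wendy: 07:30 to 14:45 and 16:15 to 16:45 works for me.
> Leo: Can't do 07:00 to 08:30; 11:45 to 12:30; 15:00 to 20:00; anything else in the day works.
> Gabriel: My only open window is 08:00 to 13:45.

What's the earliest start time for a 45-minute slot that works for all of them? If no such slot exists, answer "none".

12:30

Kira free: 07:15-13:30, 15:15-18:30.
Aarav free: 07:00-08:45, 11:30-15:30.
Callum free: 07:45-08:45, 09:15-13:30, 15:45-18:30.
Wendy free: 07:30-14:45, 16:15-16:45.
Leo free: 08:30-11:45, 12:30-15:00 (invert busy blocks within the working day).
Gabriel free: 08:00-13:45.
Kira ∩ Aarav: 07:15-08:45, 11:30-13:30, 15:15-15:30.
Kira ∩ Aarav ∩ Callum: 07:45-08:45, 11:30-13:30.
Kira ∩ Aarav ∩ Callum ∩ Wendy: 07:45-08:45, 11:30-13:30.
Kira ∩ Aarav ∩ Callum ∩ Wendy ∩ Leo: 08:30-08:45, 11:30-11:45, 12:30-13:30.
Kira ∩ Aarav ∩ Callum ∩ Wendy ∩ Leo ∩ Gabriel: 08:30-08:45, 11:30-11:45, 12:30-13:30.
The first common window of at least 45 minutes is 12:30-13:30, so the earliest start is 12:30.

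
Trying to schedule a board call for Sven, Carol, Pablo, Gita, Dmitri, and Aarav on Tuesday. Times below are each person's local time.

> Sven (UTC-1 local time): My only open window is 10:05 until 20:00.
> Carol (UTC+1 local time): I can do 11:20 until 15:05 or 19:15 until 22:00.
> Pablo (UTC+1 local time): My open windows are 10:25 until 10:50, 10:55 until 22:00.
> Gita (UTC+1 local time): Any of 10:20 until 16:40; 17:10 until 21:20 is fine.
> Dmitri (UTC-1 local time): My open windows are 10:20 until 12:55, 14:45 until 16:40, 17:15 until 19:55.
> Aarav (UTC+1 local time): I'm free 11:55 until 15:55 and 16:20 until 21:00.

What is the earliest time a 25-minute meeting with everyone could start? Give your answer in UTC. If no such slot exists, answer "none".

11:20

Sven in UTC: 11:05-21:00 (add 1h to convert from UTC-1).
Carol in UTC: 10:20-14:05, 18:15-21:00 (subtract 1h to convert from UTC+1).
Pablo in UTC: 09:25-09:50, 09:55-21:00 (subtract 1h to convert from UTC+1).
Gita in UTC: 09:20-15:40, 16:10-20:20 (subtract 1h to convert from UTC+1).
Dmitri in UTC: 11:20-13:55, 15:45-17:40, 18:15-20:55 (add 1h to convert from UTC-1).
Aarav in UTC: 10:55-14:55, 15:20-20:00 (subtract 1h to convert from UTC+1).
Sven ∩ Carol: 11:05-14:05, 18:15-21:00.
Sven ∩ Carol ∩ Pablo: 11:05-14:05, 18:15-21:00.
Sven ∩ Carol ∩ Pablo ∩ Gita: 11:05-14:05, 18:15-20:20.
Sven ∩ Carol ∩ Pablo ∩ Gita ∩ Dmitri: 11:20-13:55, 18:15-20:20.
Sven ∩ Carol ∩ Pablo ∩ Gita ∩ Dmitri ∩ Aarav: 11:20-13:55, 18:15-20:00.
The first common window of at least 25 minutes is 11:20-13:55, so the earliest start is 11:20.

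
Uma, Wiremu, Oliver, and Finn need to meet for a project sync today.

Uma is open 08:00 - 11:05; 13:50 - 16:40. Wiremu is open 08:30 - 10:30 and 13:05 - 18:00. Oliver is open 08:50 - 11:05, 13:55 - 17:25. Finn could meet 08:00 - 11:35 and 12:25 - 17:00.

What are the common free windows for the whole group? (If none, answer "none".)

08:50-10:30, 13:55-16:40

Uma ∩ Wiremu: 08:30-10:30, 13:50-16:40.
Uma ∩ Wiremu ∩ Oliver: 08:50-10:30, 13:55-16:40.
Uma ∩ Wiremu ∩ Oliver ∩ Finn: 08:50-10:30, 13:55-16:40.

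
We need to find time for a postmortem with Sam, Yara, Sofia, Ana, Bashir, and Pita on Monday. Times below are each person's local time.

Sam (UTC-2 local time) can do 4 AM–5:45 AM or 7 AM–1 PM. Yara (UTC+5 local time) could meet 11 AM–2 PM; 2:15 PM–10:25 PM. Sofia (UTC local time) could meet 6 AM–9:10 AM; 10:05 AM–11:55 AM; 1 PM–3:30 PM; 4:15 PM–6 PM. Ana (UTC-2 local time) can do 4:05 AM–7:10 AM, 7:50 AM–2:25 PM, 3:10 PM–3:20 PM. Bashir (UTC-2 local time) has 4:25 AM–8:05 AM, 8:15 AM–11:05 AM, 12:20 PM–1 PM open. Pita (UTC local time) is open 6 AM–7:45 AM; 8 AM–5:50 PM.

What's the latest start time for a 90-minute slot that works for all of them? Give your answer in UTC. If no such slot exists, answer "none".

10:25

Sam in UTC: 06:00-07:45, 09:00-15:00 (add 2h to convert from UTC-2).
Yara in UTC: 06:00-09:00, 09:15-17:25 (subtract 5h to convert from UTC+5).
Sofia in UTC: 06:00-09:10, 10:05-11:55, 13:00-15:30, 16:15-18:00.
Ana in UTC: 06:05-09:10, 09:50-16:25, 17:10-17:20 (add 2h to convert from UTC-2).
Bashir in UTC: 06:25-10:05, 10:15-13:05, 14:20-15:00 (add 2h to convert from UTC-2).
Pita in UTC: 06:00-07:45, 08:00-17:50.
Sam ∩ Yara: 06:00-07:45, 09:15-15:00.
Sam ∩ Yara ∩ Sofia: 06:00-07:45, 10:05-11:55, 13:00-15:00.
Sam ∩ Yara ∩ Sofia ∩ Ana: 06:05-07:45, 10:05-11:55, 13:00-15:00.
Sam ∩ Yara ∩ Sofia ∩ Ana ∩ Bashir: 06:25-07:45, 10:15-11:55, 13:00-13:05, 14:20-15:00.
Sam ∩ Yara ∩ Sofia ∩ Ana ∩ Bashir ∩ Pita: 06:25-07:45, 10:15-11:55, 13:00-13:05, 14:20-15:00.
The last common window of at least 90 minutes is 10:15-11:55; a 90-minute meeting can start as late as 10:25 and still end by 11:55.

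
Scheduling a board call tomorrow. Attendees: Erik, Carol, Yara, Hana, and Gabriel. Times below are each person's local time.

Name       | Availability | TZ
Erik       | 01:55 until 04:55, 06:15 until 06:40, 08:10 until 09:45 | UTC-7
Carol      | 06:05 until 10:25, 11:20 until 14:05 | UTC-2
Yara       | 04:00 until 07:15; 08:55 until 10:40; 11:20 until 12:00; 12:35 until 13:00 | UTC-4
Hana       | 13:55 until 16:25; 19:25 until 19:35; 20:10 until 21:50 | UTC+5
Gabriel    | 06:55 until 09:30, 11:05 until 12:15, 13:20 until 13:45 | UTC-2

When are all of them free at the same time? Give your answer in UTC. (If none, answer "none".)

Erik in UTC: 08:55-11:55, 13:15-13:40, 15:10-16:45 (add 7h to convert from UTC-7).
Carol in UTC: 08:05-12:25, 13:20-16:05 (add 2h to convert from UTC-2).
Yara in UTC: 08:00-11:15, 12:55-14:40, 15:20-16:00, 16:35-17:00 (add 4h to convert from UTC-4).
Hana in UTC: 08:55-11:25, 14:25-14:35, 15:10-16:50 (subtract 5h to convert from UTC+5).
Gabriel in UTC: 08:55-11:30, 13:05-14:15, 15:20-15:45 (add 2h to convert from UTC-2).
Erik ∩ Carol: 08:55-11:55, 13:20-13:40, 15:10-16:05.
Erik ∩ Carol ∩ Yara: 08:55-11:15, 13:20-13:40, 15:20-16:00.
Erik ∩ Carol ∩ Yara ∩ Hana: 08:55-11:15, 15:20-16:00.
Erik ∩ Carol ∩ Yara ∩ Hana ∩ Gabriel: 08:55-11:15, 15:20-15:45.

08:55-11:15, 15:20-15:45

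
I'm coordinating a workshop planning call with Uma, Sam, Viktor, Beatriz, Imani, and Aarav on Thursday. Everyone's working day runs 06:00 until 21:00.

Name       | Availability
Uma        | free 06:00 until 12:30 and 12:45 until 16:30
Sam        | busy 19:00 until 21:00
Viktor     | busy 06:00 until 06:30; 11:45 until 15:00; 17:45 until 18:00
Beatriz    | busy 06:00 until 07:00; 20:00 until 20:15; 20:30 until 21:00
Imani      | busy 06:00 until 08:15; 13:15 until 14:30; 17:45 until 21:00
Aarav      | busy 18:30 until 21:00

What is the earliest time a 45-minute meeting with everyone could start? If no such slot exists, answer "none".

08:15

Uma free: 06:00-12:30, 12:45-16:30.
Sam free: 06:00-19:00 (invert busy blocks within the working day).
Viktor free: 06:30-11:45, 15:00-17:45, 18:00-21:00 (invert busy blocks within the working day).
Beatriz free: 07:00-20:00, 20:15-20:30 (invert busy blocks within the working day).
Imani free: 08:15-13:15, 14:30-17:45 (invert busy blocks within the working day).
Aarav free: 06:00-18:30 (invert busy blocks within the working day).
Uma ∩ Sam: 06:00-12:30, 12:45-16:30.
Uma ∩ Sam ∩ Viktor: 06:30-11:45, 15:00-16:30.
Uma ∩ Sam ∩ Viktor ∩ Beatriz: 07:00-11:45, 15:00-16:30.
Uma ∩ Sam ∩ Viktor ∩ Beatriz ∩ Imani: 08:15-11:45, 15:00-16:30.
Uma ∩ Sam ∩ Viktor ∩ Beatriz ∩ Imani ∩ Aarav: 08:15-11:45, 15:00-16:30.
Those are the intersection windows.
The first common window of at least 45 minutes is 08:15-11:45, so the earliest start is 08:15.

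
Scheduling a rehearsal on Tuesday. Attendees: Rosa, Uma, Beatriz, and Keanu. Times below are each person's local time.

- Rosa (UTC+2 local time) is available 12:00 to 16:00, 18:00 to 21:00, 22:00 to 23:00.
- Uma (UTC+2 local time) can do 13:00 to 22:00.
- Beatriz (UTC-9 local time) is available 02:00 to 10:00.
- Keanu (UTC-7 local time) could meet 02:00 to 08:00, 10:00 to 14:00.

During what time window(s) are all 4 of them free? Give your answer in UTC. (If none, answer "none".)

Rosa in UTC: 10:00-14:00, 16:00-19:00, 20:00-21:00 (subtract 2h to convert from UTC+2).
Uma in UTC: 11:00-20:00 (subtract 2h to convert from UTC+2).
Beatriz in UTC: 11:00-19:00 (add 9h to convert from UTC-9).
Keanu in UTC: 09:00-15:00, 17:00-21:00 (add 7h to convert from UTC-7).
Rosa ∩ Uma: 11:00-14:00, 16:00-19:00.
Rosa ∩ Uma ∩ Beatriz: 11:00-14:00, 16:00-19:00.
Rosa ∩ Uma ∩ Beatriz ∩ Keanu: 11:00-14:00, 17:00-19:00.
Those are the intersection windows.

11:00-14:00, 17:00-19:00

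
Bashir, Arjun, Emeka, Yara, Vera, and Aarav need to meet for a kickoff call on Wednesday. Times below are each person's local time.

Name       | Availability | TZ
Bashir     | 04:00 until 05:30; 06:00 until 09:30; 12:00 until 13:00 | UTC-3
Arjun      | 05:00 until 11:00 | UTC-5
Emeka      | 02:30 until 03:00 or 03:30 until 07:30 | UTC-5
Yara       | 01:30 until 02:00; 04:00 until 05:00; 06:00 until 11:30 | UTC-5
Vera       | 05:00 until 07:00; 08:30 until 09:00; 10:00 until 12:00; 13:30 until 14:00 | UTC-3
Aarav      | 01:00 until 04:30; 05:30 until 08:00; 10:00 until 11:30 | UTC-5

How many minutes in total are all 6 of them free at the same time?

Bashir in UTC: 07:00-08:30, 09:00-12:30, 15:00-16:00 (add 3h to convert from UTC-3).
Arjun in UTC: 10:00-16:00 (add 5h to convert from UTC-5).
Emeka in UTC: 07:30-08:00, 08:30-12:30 (add 5h to convert from UTC-5).
Yara in UTC: 06:30-07:00, 09:00-10:00, 11:00-16:30 (add 5h to convert from UTC-5).
Vera in UTC: 08:00-10:00, 11:30-12:00, 13:00-15:00, 16:30-17:00 (add 3h to convert from UTC-3).
Aarav in UTC: 06:00-09:30, 10:30-13:00, 15:00-16:30 (add 5h to convert from UTC-5).
Bashir ∩ Arjun: 10:00-12:30, 15:00-16:00.
Bashir ∩ Arjun ∩ Emeka: 10:00-12:30.
Bashir ∩ Arjun ∩ Emeka ∩ Yara: 11:00-12:30.
Bashir ∩ Arjun ∩ Emeka ∩ Yara ∩ Vera: 11:30-12:00.
Bashir ∩ Arjun ∩ Emeka ∩ Yara ∩ Vera ∩ Aarav: 11:30-12:00.
So the common availability across everyone is 11:30-12:00.
That's a single block of 30 minutes.

30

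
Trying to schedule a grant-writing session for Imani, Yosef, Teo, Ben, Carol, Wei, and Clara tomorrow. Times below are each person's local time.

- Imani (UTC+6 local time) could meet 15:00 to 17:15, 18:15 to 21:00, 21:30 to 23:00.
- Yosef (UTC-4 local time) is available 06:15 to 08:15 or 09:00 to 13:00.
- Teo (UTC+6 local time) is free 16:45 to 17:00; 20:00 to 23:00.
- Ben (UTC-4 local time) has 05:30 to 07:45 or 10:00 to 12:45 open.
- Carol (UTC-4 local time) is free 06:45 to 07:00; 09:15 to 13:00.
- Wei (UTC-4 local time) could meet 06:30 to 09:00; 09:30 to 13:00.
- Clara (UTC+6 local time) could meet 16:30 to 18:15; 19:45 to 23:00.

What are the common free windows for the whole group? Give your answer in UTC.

Imani in UTC: 09:00-11:15, 12:15-15:00, 15:30-17:00 (subtract 6h to convert from UTC+6).
Yosef in UTC: 10:15-12:15, 13:00-17:00 (add 4h to convert from UTC-4).
Teo in UTC: 10:45-11:00, 14:00-17:00 (subtract 6h to convert from UTC+6).
Ben in UTC: 09:30-11:45, 14:00-16:45 (add 4h to convert from UTC-4).
Carol in UTC: 10:45-11:00, 13:15-17:00 (add 4h to convert from UTC-4).
Wei in UTC: 10:30-13:00, 13:30-17:00 (add 4h to convert from UTC-4).
Clara in UTC: 10:30-12:15, 13:45-17:00 (subtract 6h to convert from UTC+6).
Imani ∩ Yosef: 10:15-11:15, 13:00-15:00, 15:30-17:00.
Imani ∩ Yosef ∩ Teo: 10:45-11:00, 14:00-15:00, 15:30-17:00.
Imani ∩ Yosef ∩ Teo ∩ Ben: 10:45-11:00, 14:00-15:00, 15:30-16:45.
Imani ∩ Yosef ∩ Teo ∩ Ben ∩ Carol: 10:45-11:00, 14:00-15:00, 15:30-16:45.
Imani ∩ Yosef ∩ Teo ∩ Ben ∩ Carol ∩ Wei: 10:45-11:00, 14:00-15:00, 15:30-16:45.
Imani ∩ Yosef ∩ Teo ∩ Ben ∩ Carol ∩ Wei ∩ Clara: 10:45-11:00, 14:00-15:00, 15:30-16:45.

10:45-11:00, 14:00-15:00, 15:30-16:45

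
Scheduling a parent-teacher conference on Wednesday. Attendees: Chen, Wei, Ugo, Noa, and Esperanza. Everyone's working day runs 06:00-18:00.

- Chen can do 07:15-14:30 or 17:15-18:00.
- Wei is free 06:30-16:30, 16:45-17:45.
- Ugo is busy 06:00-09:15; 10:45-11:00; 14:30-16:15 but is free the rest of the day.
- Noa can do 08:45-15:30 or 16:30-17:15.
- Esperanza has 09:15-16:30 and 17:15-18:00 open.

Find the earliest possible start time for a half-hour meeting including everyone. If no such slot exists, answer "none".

09:15

Chen free: 07:15-14:30, 17:15-18:00.
Wei free: 06:30-16:30, 16:45-17:45.
Ugo free: 09:15-10:45, 11:00-14:30, 16:15-18:00 (invert busy blocks within the working day).
Noa free: 08:45-15:30, 16:30-17:15.
Esperanza free: 09:15-16:30, 17:15-18:00.
Chen ∩ Wei: 07:15-14:30, 17:15-17:45.
Chen ∩ Wei ∩ Ugo: 09:15-10:45, 11:00-14:30, 17:15-17:45.
Chen ∩ Wei ∩ Ugo ∩ Noa: 09:15-10:45, 11:00-14:30.
Chen ∩ Wei ∩ Ugo ∩ Noa ∩ Esperanza: 09:15-10:45, 11:00-14:30.
Those are the intersection windows.
The first common window of at least 30 minutes is 09:15-10:45, so the earliest start is 09:15.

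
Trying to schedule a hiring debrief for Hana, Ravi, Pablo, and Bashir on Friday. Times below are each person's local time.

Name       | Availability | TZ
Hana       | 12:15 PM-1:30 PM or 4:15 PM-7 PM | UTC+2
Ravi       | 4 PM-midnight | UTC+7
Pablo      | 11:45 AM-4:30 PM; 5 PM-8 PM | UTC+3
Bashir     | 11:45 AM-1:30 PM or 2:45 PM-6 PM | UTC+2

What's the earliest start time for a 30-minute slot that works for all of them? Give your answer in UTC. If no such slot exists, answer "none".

Hana in UTC: 10:15-11:30, 14:15-17:00 (subtract 2h to convert from UTC+2).
Ravi in UTC: 09:00-17:00 (subtract 7h to convert from UTC+7).
Pablo in UTC: 08:45-13:30, 14:00-17:00 (subtract 3h to convert from UTC+3).
Bashir in UTC: 09:45-11:30, 12:45-16:00 (subtract 2h to convert from UTC+2).
Hana ∩ Ravi: 10:15-11:30, 14:15-17:00.
Hana ∩ Ravi ∩ Pablo: 10:15-11:30, 14:15-17:00.
Hana ∩ Ravi ∩ Pablo ∩ Bashir: 10:15-11:30, 14:15-16:00.
The first common window of at least 30 minutes is 10:15-11:30, so the earliest start is 10:15.

10:15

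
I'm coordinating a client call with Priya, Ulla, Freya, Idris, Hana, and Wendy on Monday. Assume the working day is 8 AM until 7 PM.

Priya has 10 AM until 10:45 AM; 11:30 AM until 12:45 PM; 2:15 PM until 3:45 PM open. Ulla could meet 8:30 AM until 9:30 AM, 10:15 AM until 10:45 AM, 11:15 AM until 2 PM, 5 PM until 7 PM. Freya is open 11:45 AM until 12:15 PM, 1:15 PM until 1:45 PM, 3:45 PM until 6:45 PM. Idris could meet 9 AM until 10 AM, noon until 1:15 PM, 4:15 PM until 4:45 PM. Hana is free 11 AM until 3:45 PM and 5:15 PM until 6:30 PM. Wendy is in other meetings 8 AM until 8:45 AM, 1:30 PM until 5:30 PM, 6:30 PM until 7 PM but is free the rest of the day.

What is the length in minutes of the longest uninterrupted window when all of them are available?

Priya free: 10:00-10:45, 11:30-12:45, 14:15-15:45.
Ulla free: 08:30-09:30, 10:15-10:45, 11:15-14:00, 17:00-19:00.
Freya free: 11:45-12:15, 13:15-13:45, 15:45-18:45.
Idris free: 09:00-10:00, 12:00-13:15, 16:15-16:45.
Hana free: 11:00-15:45, 17:15-18:30.
Wendy free: 08:45-13:30, 17:30-18:30 (invert busy blocks within the working day).
Priya ∩ Ulla: 10:15-10:45, 11:30-12:45.
Priya ∩ Ulla ∩ Freya: 11:45-12:15.
Priya ∩ Ulla ∩ Freya ∩ Idris: 12:00-12:15.
Priya ∩ Ulla ∩ Freya ∩ Idris ∩ Hana: 12:00-12:15.
Priya ∩ Ulla ∩ Freya ∩ Idris ∩ Hana ∩ Wendy: 12:00-12:15.
So the common availability across everyone is 12:00-12:15.
The longest is 12:00-12:15 at 15 minutes.

15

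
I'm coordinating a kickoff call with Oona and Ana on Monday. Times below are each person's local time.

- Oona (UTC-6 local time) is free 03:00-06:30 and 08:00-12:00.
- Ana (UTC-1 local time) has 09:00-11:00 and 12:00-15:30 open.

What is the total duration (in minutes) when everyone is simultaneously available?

270

Oona in UTC: 09:00-12:30, 14:00-18:00 (add 6h to convert from UTC-6).
Ana in UTC: 10:00-12:00, 13:00-16:30 (add 1h to convert from UTC-1).
Oona ∩ Ana: 10:00-12:00, 14:00-16:30.
Those are the intersection windows.
Summing the common windows: 120 + 150 = 270 minutes.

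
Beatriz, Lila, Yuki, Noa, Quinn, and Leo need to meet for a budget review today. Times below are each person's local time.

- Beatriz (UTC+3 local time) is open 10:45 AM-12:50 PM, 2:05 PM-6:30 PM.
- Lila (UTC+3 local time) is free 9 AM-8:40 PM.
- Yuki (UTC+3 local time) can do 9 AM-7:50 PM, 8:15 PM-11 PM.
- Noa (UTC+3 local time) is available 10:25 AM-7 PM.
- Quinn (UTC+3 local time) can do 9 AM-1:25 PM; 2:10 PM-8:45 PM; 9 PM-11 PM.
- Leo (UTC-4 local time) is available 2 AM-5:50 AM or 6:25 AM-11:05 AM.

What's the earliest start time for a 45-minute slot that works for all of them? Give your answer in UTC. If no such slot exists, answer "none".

Beatriz in UTC: 07:45-09:50, 11:05-15:30 (subtract 3h to convert from UTC+3).
Lila in UTC: 06:00-17:40 (subtract 3h to convert from UTC+3).
Yuki in UTC: 06:00-16:50, 17:15-20:00 (subtract 3h to convert from UTC+3).
Noa in UTC: 07:25-16:00 (subtract 3h to convert from UTC+3).
Quinn in UTC: 06:00-10:25, 11:10-17:45, 18:00-20:00 (subtract 3h to convert from UTC+3).
Leo in UTC: 06:00-09:50, 10:25-15:05 (add 4h to convert from UTC-4).
Beatriz ∩ Lila: 07:45-09:50, 11:05-15:30.
Beatriz ∩ Lila ∩ Yuki: 07:45-09:50, 11:05-15:30.
Beatriz ∩ Lila ∩ Yuki ∩ Noa: 07:45-09:50, 11:05-15:30.
Beatriz ∩ Lila ∩ Yuki ∩ Noa ∩ Quinn: 07:45-09:50, 11:10-15:30.
Beatriz ∩ Lila ∩ Yuki ∩ Noa ∩ Quinn ∩ Leo: 07:45-09:50, 11:10-15:05.
The first common window of at least 45 minutes is 07:45-09:50, so the earliest start is 07:45.

07:45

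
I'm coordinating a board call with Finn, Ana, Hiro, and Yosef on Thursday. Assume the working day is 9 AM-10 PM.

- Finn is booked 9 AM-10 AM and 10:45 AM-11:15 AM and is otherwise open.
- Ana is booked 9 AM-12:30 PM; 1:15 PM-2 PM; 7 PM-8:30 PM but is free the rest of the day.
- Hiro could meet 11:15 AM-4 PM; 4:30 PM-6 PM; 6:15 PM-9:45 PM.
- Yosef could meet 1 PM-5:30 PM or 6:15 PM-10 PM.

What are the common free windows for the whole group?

13:00-13:15, 14:00-16:00, 16:30-17:30, 18:15-19:00, 20:30-21:45

Finn free: 10:00-10:45, 11:15-22:00 (invert busy blocks within the working day).
Ana free: 12:30-13:15, 14:00-19:00, 20:30-22:00 (invert busy blocks within the working day).
Hiro free: 11:15-16:00, 16:30-18:00, 18:15-21:45.
Yosef free: 13:00-17:30, 18:15-22:00.
Finn ∩ Ana: 12:30-13:15, 14:00-19:00, 20:30-22:00.
Finn ∩ Ana ∩ Hiro: 12:30-13:15, 14:00-16:00, 16:30-18:00, 18:15-19:00, 20:30-21:45.
Finn ∩ Ana ∩ Hiro ∩ Yosef: 13:00-13:15, 14:00-16:00, 16:30-17:30, 18:15-19:00, 20:30-21:45.
So the common availability across everyone is 13:00-13:15, 14:00-16:00, 16:30-17:30, 18:15-19:00, 20:30-21:45.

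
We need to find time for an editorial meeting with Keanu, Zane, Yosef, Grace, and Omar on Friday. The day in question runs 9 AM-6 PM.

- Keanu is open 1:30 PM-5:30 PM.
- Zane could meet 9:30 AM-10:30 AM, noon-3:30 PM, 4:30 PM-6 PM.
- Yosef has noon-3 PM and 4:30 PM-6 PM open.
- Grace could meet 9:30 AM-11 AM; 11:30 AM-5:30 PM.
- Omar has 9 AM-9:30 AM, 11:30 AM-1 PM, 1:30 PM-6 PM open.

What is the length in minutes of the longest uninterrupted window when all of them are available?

90

Keanu ∩ Zane: 13:30-15:30, 16:30-17:30.
Keanu ∩ Zane ∩ Yosef: 13:30-15:00, 16:30-17:30.
Keanu ∩ Zane ∩ Yosef ∩ Grace: 13:30-15:00, 16:30-17:30.
Keanu ∩ Zane ∩ Yosef ∩ Grace ∩ Omar: 13:30-15:00, 16:30-17:30.
So the common availability across everyone is 13:30-15:00, 16:30-17:30.
The longest is 13:30-15:00 at 90 minutes.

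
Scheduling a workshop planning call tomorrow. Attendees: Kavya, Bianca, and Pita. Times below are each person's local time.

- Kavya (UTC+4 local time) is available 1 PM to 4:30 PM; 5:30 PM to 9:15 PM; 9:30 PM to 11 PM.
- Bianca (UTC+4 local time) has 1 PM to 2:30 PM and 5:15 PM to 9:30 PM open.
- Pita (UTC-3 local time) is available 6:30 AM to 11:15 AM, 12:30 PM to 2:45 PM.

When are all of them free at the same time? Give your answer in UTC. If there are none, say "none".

09:30-10:30, 13:30-14:15, 15:30-17:15

Kavya in UTC: 09:00-12:30, 13:30-17:15, 17:30-19:00 (subtract 4h to convert from UTC+4).
Bianca in UTC: 09:00-10:30, 13:15-17:30 (subtract 4h to convert from UTC+4).
Pita in UTC: 09:30-14:15, 15:30-17:45 (add 3h to convert from UTC-3).
Kavya ∩ Bianca: 09:00-10:30, 13:30-17:15.
Kavya ∩ Bianca ∩ Pita: 09:30-10:30, 13:30-14:15, 15:30-17:15.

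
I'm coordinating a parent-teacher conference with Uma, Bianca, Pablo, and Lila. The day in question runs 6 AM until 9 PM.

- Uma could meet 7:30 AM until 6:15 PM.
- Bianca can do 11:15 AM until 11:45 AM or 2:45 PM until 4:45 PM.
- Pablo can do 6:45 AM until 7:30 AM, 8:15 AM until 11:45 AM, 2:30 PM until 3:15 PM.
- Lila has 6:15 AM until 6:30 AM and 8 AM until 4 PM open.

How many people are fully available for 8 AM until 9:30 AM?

Uma and Lila can make the full 08:00-09:30 slot — that's 2.

2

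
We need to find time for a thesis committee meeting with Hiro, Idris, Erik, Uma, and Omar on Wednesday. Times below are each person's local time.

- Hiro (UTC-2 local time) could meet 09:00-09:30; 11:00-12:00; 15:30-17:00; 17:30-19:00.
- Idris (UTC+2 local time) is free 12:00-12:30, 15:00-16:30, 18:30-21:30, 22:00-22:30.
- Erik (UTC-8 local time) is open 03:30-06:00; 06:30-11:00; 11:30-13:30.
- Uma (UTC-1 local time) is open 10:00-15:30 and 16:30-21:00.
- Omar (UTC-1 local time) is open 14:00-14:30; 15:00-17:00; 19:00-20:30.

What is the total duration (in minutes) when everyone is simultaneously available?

Hiro in UTC: 11:00-11:30, 13:00-14:00, 17:30-19:00, 19:30-21:00 (add 2h to convert from UTC-2).
Idris in UTC: 10:00-10:30, 13:00-14:30, 16:30-19:30, 20:00-20:30 (subtract 2h to convert from UTC+2).
Erik in UTC: 11:30-14:00, 14:30-19:00, 19:30-21:30 (add 8h to convert from UTC-8).
Uma in UTC: 11:00-16:30, 17:30-22:00 (add 1h to convert from UTC-1).
Omar in UTC: 15:00-15:30, 16:00-18:00, 20:00-21:30 (add 1h to convert from UTC-1).
Hiro ∩ Idris: 13:00-14:00, 17:30-19:00, 20:00-20:30.
Hiro ∩ Idris ∩ Erik: 13:00-14:00, 17:30-19:00, 20:00-20:30.
Hiro ∩ Idris ∩ Erik ∩ Uma: 13:00-14:00, 17:30-19:00, 20:00-20:30.
Hiro ∩ Idris ∩ Erik ∩ Uma ∩ Omar: 17:30-18:00, 20:00-20:30.
Summing the common windows: 30 + 30 = 60 minutes.

60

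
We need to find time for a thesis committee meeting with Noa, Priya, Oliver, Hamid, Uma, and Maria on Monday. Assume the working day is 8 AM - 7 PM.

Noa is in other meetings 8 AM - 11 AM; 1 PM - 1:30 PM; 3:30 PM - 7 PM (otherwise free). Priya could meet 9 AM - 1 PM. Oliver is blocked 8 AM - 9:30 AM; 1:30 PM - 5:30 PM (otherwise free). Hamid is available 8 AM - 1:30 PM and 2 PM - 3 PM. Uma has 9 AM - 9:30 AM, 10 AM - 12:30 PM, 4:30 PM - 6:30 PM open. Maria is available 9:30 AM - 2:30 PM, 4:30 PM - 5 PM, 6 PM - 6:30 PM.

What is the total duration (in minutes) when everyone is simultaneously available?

Noa free: 11:00-13:00, 13:30-15:30 (invert busy blocks within the working day).
Priya free: 09:00-13:00.
Oliver free: 09:30-13:30, 17:30-19:00 (invert busy blocks within the working day).
Hamid free: 08:00-13:30, 14:00-15:00.
Uma free: 09:00-09:30, 10:00-12:30, 16:30-18:30.
Maria free: 09:30-14:30, 16:30-17:00, 18:00-18:30.
Noa ∩ Priya: 11:00-13:00.
Noa ∩ Priya ∩ Oliver: 11:00-13:00.
Noa ∩ Priya ∩ Oliver ∩ Hamid: 11:00-13:00.
Noa ∩ Priya ∩ Oliver ∩ Hamid ∩ Uma: 11:00-12:30.
Noa ∩ Priya ∩ Oliver ∩ Hamid ∩ Uma ∩ Maria: 11:00-12:30.
So the common availability across everyone is 11:00-12:30.
That's a single block of 90 minutes.

90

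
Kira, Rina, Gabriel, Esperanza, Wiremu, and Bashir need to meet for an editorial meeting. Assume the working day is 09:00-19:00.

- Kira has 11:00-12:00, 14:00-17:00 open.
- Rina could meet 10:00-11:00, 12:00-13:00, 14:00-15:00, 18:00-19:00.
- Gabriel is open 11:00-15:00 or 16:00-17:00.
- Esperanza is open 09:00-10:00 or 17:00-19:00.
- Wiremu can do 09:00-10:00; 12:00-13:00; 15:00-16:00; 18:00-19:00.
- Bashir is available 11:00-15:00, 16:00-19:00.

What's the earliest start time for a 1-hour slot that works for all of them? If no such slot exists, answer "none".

Kira ∩ Rina: 14:00-15:00.
Kira ∩ Rina ∩ Gabriel: 14:00-15:00.
Kira ∩ Rina ∩ Gabriel ∩ Esperanza: ∅.
Kira ∩ Rina ∩ Gabriel ∩ Esperanza ∩ Wiremu: ∅.
Kira ∩ Rina ∩ Gabriel ∩ Esperanza ∩ Wiremu ∩ Bashir: ∅.
There is no time when everyone is free.
No common window is at least 60 minutes long.

none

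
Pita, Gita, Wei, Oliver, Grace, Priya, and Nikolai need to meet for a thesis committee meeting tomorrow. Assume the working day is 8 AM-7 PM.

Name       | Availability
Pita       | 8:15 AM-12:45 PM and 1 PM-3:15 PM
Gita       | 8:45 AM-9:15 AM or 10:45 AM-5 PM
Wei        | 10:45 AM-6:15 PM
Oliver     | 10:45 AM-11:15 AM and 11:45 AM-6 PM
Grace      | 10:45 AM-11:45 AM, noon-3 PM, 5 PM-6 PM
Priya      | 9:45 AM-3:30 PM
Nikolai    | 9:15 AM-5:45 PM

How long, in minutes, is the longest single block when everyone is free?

Pita ∩ Gita: 08:45-09:15, 10:45-12:45, 13:00-15:15.
Pita ∩ Gita ∩ Wei: 10:45-12:45, 13:00-15:15.
Pita ∩ Gita ∩ Wei ∩ Oliver: 10:45-11:15, 11:45-12:45, 13:00-15:15.
Pita ∩ Gita ∩ Wei ∩ Oliver ∩ Grace: 10:45-11:15, 12:00-12:45, 13:00-15:00.
Pita ∩ Gita ∩ Wei ∩ Oliver ∩ Grace ∩ Priya: 10:45-11:15, 12:00-12:45, 13:00-15:00.
Pita ∩ Gita ∩ Wei ∩ Oliver ∩ Grace ∩ Priya ∩ Nikolai: 10:45-11:15, 12:00-12:45, 13:00-15:00.
The longest is 13:00-15:00 at 120 minutes.

120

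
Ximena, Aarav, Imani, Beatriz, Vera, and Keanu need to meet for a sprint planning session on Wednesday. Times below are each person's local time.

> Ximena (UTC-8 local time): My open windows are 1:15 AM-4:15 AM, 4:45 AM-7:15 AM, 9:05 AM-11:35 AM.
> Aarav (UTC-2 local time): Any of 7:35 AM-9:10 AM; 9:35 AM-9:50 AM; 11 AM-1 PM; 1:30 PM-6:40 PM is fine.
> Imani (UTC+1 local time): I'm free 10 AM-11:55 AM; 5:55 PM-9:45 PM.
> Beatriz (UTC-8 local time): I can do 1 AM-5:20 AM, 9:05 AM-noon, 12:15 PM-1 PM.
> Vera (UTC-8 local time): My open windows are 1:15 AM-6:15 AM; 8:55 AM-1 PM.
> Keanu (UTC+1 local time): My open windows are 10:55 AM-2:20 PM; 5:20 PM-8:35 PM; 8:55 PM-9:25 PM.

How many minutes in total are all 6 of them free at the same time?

210

Ximena in UTC: 09:15-12:15, 12:45-15:15, 17:05-19:35 (add 8h to convert from UTC-8).
Aarav in UTC: 09:35-11:10, 11:35-11:50, 13:00-15:00, 15:30-20:40 (add 2h to convert from UTC-2).
Imani in UTC: 09:00-10:55, 16:55-20:45 (subtract 1h to convert from UTC+1).
Beatriz in UTC: 09:00-13:20, 17:05-20:00, 20:15-21:00 (add 8h to convert from UTC-8).
Vera in UTC: 09:15-14:15, 16:55-21:00 (add 8h to convert from UTC-8).
Keanu in UTC: 09:55-13:20, 16:20-19:35, 19:55-20:25 (subtract 1h to convert from UTC+1).
Ximena ∩ Aarav: 09:35-11:10, 11:35-11:50, 13:00-15:00, 17:05-19:35.
Ximena ∩ Aarav ∩ Imani: 09:35-10:55, 17:05-19:35.
Ximena ∩ Aarav ∩ Imani ∩ Beatriz: 09:35-10:55, 17:05-19:35.
Ximena ∩ Aarav ∩ Imani ∩ Beatriz ∩ Vera: 09:35-10:55, 17:05-19:35.
Ximena ∩ Aarav ∩ Imani ∩ Beatriz ∩ Vera ∩ Keanu: 09:55-10:55, 17:05-19:35.
Summing the common windows: 60 + 150 = 210 minutes.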